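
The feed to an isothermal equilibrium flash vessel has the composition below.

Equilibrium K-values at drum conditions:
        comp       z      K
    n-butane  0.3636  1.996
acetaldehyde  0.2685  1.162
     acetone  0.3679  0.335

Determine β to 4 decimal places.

Rachford–Rice: g(β) = Σ zᵢ(Kᵢ−1)/(1+β(Kᵢ−1)) = 0.
Check two-phase: ΣzᵢKᵢ = 1.1610 > 1 and Σzᵢ/Kᵢ = 1.5114 > 1, so g(0) = 0.1610 > 0 and g(1) = -0.5114 < 0.
Iterate (Newton) starting at β = 0.5:
  β = 0.5000: g = -0.08453, g' = -0.5319 → β = 0.3411
  β = 0.3411: g = -0.00489, g' = -0.4794 → β = 0.3309
Converged at β = 0.3309.

β = 0.3309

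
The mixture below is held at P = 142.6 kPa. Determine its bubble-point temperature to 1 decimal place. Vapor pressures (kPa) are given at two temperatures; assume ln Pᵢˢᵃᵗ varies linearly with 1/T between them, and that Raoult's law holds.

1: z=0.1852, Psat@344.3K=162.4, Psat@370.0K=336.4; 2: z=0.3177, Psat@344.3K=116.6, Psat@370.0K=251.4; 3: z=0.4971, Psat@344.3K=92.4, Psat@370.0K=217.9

T = 351.4 K

Bubble-point temperature: ΣzᵢPᵢˢᵃᵗ(T) = P. Interpolate ln Pᵢˢᵃᵗ = aᵢ + bᵢ/T.
  T = 344.3 K: ΣzᵢPᵢˢᵃᵗ = 113.05 kPa
  T = 370.0 K: ΣzᵢPᵢˢᵃᵗ = 250.49 kPa
  T = 357.1 K: ΣzᵢPᵢˢᵃᵗ = 170.38 kPa
  T = 350.7 K: ΣzᵢPᵢˢᵃᵗ = 139.29 kPa
  T = 353.9 K: ΣzᵢPᵢˢᵃᵗ = 154.19 kPa
  T = 352.3 K: ΣzᵢPᵢˢᵃᵗ = 146.59 kPa
Interpolating between 350.7 K and 352.3 K gives T ≈ 351.4 K.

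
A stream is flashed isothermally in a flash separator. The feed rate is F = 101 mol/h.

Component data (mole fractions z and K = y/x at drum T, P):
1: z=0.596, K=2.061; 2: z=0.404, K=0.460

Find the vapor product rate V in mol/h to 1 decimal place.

Material balance + equilibrium reduce to Σ zᵢ(Kᵢ−1)/(1+β(Kᵢ−1)) = 0.
Feasibility: ΣzᵢKᵢ = 1.414, Σzᵢ/Kᵢ = 1.167 — both > 1, two phases present.
Newton iteration, β⁰ = 0.5:
  β = 0.500: g = 0.1143, g' = -0.507 → β = 0.725
  β = 0.725: g = -0.0012, g' = -0.533 → β = 0.723
Converged at β = 0.723.
Then V = β·F = 0.7229·101 = 73.0 mol/h and L = F − V = 28.0 mol/h.

V = 73.0 mol/h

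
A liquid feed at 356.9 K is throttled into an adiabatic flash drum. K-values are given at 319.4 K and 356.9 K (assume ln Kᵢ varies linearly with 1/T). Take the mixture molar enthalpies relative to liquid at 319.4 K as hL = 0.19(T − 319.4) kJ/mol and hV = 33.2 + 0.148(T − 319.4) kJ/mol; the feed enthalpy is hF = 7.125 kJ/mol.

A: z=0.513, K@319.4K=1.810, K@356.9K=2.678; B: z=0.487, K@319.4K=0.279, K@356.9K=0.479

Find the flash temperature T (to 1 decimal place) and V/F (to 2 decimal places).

Adiabatic flash: solve Rachford–Rice at each trial T, then check hF = ψ·hV(T) + (1−ψ)·hL(T).
  T = 319.4 K: K = (1.810, 0.279), RR gives ψ = 0.110, H_out = 3.661 kJ/mol
  T = 356.9 K: K = (2.678, 0.479), RR gives ψ = 0.694, H_out = 29.086 kJ/mol
  T = 338.1 K: K = (2.225, 0.371), RR gives ψ = 0.418, H_out = 17.091 kJ/mol
  T = 328.8 K: K = (2.014, 0.323), RR gives ψ = 0.278, H_out = 10.890 kJ/mol
  T = 324.1 K: K = (1.911, 0.301), RR gives ψ = 0.199, H_out = 7.449 kJ/mol
  T = 321.8 K: K = (1.861, 0.290), RR gives ψ = 0.157, H_out = 5.648 kJ/mol
Linear interpolation between T = 321.8 (H_out = 5.648) and T = 324.1 (H_out = 7.449) on hF = 7.125 gives T ≈ 323.7 K, at which ψ = 0.19.

T = 323.7 K, V/F = 0.19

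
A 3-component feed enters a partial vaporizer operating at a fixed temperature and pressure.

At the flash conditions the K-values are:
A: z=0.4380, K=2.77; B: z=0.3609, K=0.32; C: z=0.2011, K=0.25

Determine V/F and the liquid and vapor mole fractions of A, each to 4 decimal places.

Material balance + equilibrium reduce to Σ zᵢ(Kᵢ−1)/(1+V/F(Kᵢ−1)) = 0.
Check two-phase: ΣzᵢKᵢ = 1.3790 > 1 and Σzᵢ/Kᵢ = 2.0903 > 1, so g(0) = 0.3790 > 0 and g(1) = -1.0903 < 0.
Newton iteration, V/F⁰ = 0.45:
  V/F = 0.4500: g = -0.14974, g' = -1.0294 → V/F = 0.3045
  V/F = 0.3045: g = -0.00124, g' = -1.0348 → V/F = 0.3033
Converged at V/F = 0.3033.
Compositions from xᵢ = zᵢ/(1+V/F(Kᵢ−1)), yᵢ = Kᵢxᵢ:
  A: x = 0.2850, y = 0.7894
  B: x = 0.4547, y = 0.1455
  C: x = 0.2603, y = 0.0651

V/F = 0.3033, x_A = 0.2850, y_A = 0.7894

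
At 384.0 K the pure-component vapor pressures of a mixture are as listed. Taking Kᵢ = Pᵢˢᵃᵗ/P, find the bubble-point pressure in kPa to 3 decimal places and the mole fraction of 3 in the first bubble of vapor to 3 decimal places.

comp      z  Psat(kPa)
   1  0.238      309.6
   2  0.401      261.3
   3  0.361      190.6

At the bubble point ψ → 0, so ΣzᵢKᵢ = 1 with Kᵢ = Pᵢˢᵃᵗ/P ⇒ P = ΣzᵢPᵢˢᵃᵗ.
P = 0.238·309.6 + 0.401·261.3 + 0.361·190.6 = 247.273 kPa
yᵢ = zᵢPᵢˢᵃᵗ/P ⇒ y_3 = 0.361·190.6/247.273 = 0.278

Pbub = 247.273 kPa, y_3 = 0.278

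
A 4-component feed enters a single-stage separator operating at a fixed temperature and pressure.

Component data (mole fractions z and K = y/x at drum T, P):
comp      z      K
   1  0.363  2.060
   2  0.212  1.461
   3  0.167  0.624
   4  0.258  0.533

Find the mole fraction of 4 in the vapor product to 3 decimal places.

Rachford–Rice: g(β) = Σ zᵢ(Kᵢ−1)/(1+β(Kᵢ−1)) = 0.
Check two-phase: ΣzᵢKᵢ = 1.299 > 1 and Σzᵢ/Kᵢ = 1.073 > 1, so g(0) = 0.299 > 0 and g(1) = -0.073 < 0.
Iterate (Newton) starting at β = 0.7:
  β = 0.700: g = 0.0305, g' = -0.328 → β = 0.793
  β = 0.793: g = -0.0003, g' = -0.334 → β = 0.792
Converged at β = 0.792.
Compositions from xᵢ = zᵢ/(1+β(Kᵢ−1)), yᵢ = Kᵢxᵢ:
  1: x = 0.197, y = 0.406
  2: x = 0.155, y = 0.227
  3: x = 0.238, y = 0.148
  4: x = 0.410, y = 0.218

y_4 = 0.218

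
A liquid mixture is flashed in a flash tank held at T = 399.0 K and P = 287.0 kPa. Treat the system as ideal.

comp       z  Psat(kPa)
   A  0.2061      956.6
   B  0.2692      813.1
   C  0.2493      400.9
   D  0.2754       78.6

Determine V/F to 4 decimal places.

Raoult's law: Kᵢ = Pᵢˢᵃᵗ/P = Pᵢˢᵃᵗ/287.0.
  K_A = 956.6/287.0 = 3.333101, K_B = 813.1/287.0 = 2.833101, K_C = 400.9/287.0 = 1.396864, K_D = 78.6/287.0 = 0.273868
Rachford–Rice: g(V/F) = Σ zᵢ(Kᵢ−1)/(1+V/F(Kᵢ−1)) = 0.
Feasibility: ΣzᵢKᵢ = 1.8733, Σzᵢ/Kᵢ = 1.3409 — both > 1, two phases present.
Newton iteration, V/F⁰ = 0.35:
  V/F = 0.3500: g = 0.38406, g' = -0.9669 → V/F = 0.7472
  V/F = 0.7472: g = 0.02267, g' = -1.0275 → V/F = 0.7693
  V/F = 0.7693: g = -0.00043, g' = -1.0677 → V/F = 0.7689
Converged at V/F = 0.7689.

V/F = 0.7689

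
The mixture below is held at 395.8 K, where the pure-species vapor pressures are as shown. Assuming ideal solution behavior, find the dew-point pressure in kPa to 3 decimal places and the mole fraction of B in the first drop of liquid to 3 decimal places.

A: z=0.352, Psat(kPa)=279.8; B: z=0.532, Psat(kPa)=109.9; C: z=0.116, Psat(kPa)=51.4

At the dew point ψ → 1, so Σzᵢ/Kᵢ = 1 with Kᵢ = Pᵢˢᵃᵗ/P ⇒ 1/P = Σzᵢ/Pᵢˢᵃᵗ.
1/P = 0.352/279.8 + 0.532/109.9 + 0.116/51.4 = 0.008356 ⇒ P = 119.680 kPa
xᵢ = zᵢP/Pᵢˢᵃᵗ ⇒ x_B = 0.532·119.680/109.9 = 0.579

Pdew = 119.680 kPa, x_B = 0.579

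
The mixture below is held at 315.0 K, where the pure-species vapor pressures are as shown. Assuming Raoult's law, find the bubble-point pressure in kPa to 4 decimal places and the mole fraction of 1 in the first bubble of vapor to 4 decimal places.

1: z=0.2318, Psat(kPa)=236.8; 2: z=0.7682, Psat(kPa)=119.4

At the bubble point ψ → 0, so ΣzᵢKᵢ = 1 with Kᵢ = Pᵢˢᵃᵗ/P ⇒ P = ΣzᵢPᵢˢᵃᵗ.
P = 0.2318·236.8 + 0.7682·119.4 = 146.6133 kPa
yᵢ = zᵢPᵢˢᵃᵗ/P ⇒ y_1 = 0.2318·236.8/146.6133 = 0.3744

Pbub = 146.6133 kPa, y_1 = 0.3744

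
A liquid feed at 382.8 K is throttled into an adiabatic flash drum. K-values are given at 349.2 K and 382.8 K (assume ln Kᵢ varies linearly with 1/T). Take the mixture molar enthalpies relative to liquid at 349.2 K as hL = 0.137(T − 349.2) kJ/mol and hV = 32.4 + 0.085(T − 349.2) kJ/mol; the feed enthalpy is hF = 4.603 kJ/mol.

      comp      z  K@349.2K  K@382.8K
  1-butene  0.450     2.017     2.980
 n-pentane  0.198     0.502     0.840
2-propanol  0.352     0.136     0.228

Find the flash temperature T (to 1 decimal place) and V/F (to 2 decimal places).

T = 352.7 K, V/F = 0.13

Adiabatic flash: solve Rachford–Rice at each trial T, then check hF = ψ·hV(T) + (1−ψ)·hL(T).
  T = 349.2 K: K = (2.017, 0.502, 0.136), RR gives ψ = 0.072, H_out = 2.326 kJ/mol
  T = 382.8 K: K = (2.980, 0.840, 0.228), RR gives ψ = 0.471, H_out = 19.034 kJ/mol
  T = 366.0 K: K = (2.474, 0.657, 0.178), RR gives ψ = 0.300, H_out = 11.768 kJ/mol
  T = 357.6 K: K = (2.239, 0.576, 0.156), RR gives ψ = 0.197, H_out = 7.461 kJ/mol
  T = 353.4 K: K = (2.126, 0.538, 0.146), RR gives ψ = 0.138, H_out = 5.025 kJ/mol
  T = 351.3 K: K = (2.071, 0.520, 0.141), RR gives ψ = 0.106, H_out = 3.713 kJ/mol
Linear interpolation between T = 351.3 (H_out = 3.713) and T = 353.4 (H_out = 5.025) on hF = 4.603 gives T ≈ 352.7 K, at which ψ = 0.13.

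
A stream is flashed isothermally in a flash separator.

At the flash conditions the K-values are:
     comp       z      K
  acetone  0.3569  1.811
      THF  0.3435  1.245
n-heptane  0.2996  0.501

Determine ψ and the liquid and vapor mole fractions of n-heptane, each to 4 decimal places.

ψ = 0.7905, x_n-heptane = 0.4947, y_n-heptane = 0.2479

Rachford–Rice: g(ψ) = Σ zᵢ(Kᵢ−1)/(1+ψ(Kᵢ−1)) = 0.
Check two-phase: ΣzᵢKᵢ = 1.2241 > 1 and Σzᵢ/Kᵢ = 1.0710 > 1, so g(0) = 0.2241 > 0 and g(1) = -0.0710 < 0.
Iterate (Newton) starting at ψ = 0.39:
  ψ = 0.3900: g = 0.11109, g' = -0.2677 → ψ = 0.8050
  ψ = 0.8050: g = -0.00447, g' = -0.3087 → ψ = 0.7906
  ψ = 0.7906: g = -0.00003, g' = -0.3051 → ψ = 0.7905
Converged at ψ = 0.7905.
Compositions from xᵢ = zᵢ/(1+ψ(Kᵢ−1)), yᵢ = Kᵢxᵢ:
  acetone: x = 0.2175, y = 0.3939
  THF: x = 0.2878, y = 0.3583
  n-heptane: x = 0.4947, y = 0.2479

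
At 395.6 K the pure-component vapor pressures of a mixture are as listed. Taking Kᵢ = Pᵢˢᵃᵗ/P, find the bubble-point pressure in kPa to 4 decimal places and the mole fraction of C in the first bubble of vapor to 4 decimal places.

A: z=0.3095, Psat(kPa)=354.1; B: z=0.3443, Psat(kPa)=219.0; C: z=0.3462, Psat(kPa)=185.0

Pbub = 249.0427 kPa, y_C = 0.2572

At the bubble point ψ → 0, so ΣzᵢKᵢ = 1 with Kᵢ = Pᵢˢᵃᵗ/P ⇒ P = ΣzᵢPᵢˢᵃᵗ.
P = 0.3095·354.1 + 0.3443·219.0 + 0.3462·185.0 = 249.0427 kPa
yᵢ = zᵢPᵢˢᵃᵗ/P ⇒ y_C = 0.3462·185.0/249.0427 = 0.2572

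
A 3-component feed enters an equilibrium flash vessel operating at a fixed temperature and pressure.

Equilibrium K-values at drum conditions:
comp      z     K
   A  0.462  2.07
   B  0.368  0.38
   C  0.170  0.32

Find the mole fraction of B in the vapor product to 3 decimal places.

y_B = 0.162

Material balance + equilibrium reduce to Σ zᵢ(Kᵢ−1)/(1+V/F(Kᵢ−1)) = 0.
g(0) = ΣzᵢKᵢ − 1 = 0.151 and g(1) = 1 − Σzᵢ/Kᵢ = -0.723, so a root lies in (0, 1).
Newton–Raphson from V/F = 0.5:
  V/F = 0.500: g = -0.1838, g' = -0.702 → V/F = 0.238
  V/F = 0.238: g = -0.0117, g' = -0.643 → V/F = 0.220
Converged at V/F = 0.220.
Compositions from xᵢ = zᵢ/(1+V/F(Kᵢ−1)), yᵢ = Kᵢxᵢ:
  A: x = 0.374, y = 0.774
  B: x = 0.426, y = 0.162
  C: x = 0.200, y = 0.064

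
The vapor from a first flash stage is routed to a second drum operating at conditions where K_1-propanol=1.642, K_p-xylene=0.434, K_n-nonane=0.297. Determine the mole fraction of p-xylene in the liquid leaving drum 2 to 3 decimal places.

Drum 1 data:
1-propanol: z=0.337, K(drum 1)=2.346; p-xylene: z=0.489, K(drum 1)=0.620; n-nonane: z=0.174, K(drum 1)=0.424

Drum 1:
Rachford–Rice: g(ψ₁) = Σ zᵢ(Kᵢ−1)/(1+ψ₁(Kᵢ−1)) = 0.
Check two-phase: ΣzᵢKᵢ = 1.168 > 1 and Σzᵢ/Kᵢ = 1.343 > 1, so g(0) = 0.168 > 0 and g(1) = -0.343 < 0.
Newton–Raphson from ψ₁ = 0.36:
  ψ₁ = 0.360: g = -0.0362, g' = -0.464 → ψ₁ = 0.282
  ψ₁ = 0.282: g = 0.0010, g' = -0.492 → ψ₁ = 0.284
Converged at ψ₁ = 0.284.
Drum-1 compositions:
  1-propanol: x = 0.244, y = 0.572
  p-xylene: x = 0.548, y = 0.340
  n-nonane: x = 0.208, y = 0.088
Drum-2 feed = drum-1 vapor: z₂ = (0.5719, 0.3399, 0.0882).
Drum 2:
Newton–Raphson from ψ₂ = 0.5:
  ψ₂ = 0.500: g = -0.0860, g' = -0.451 → ψ₂ = 0.309
  ψ₂ = 0.309: g = -0.0060, g' = -0.395 → ψ₂ = 0.294
Converged at ψ₂ = 0.294.
  1-propanol: x = 0.481, y = 0.790
  p-xylene: x = 0.408, y = 0.177
  n-nonane: x = 0.111, y = 0.033

x_p-xylene (drum 2) = 0.408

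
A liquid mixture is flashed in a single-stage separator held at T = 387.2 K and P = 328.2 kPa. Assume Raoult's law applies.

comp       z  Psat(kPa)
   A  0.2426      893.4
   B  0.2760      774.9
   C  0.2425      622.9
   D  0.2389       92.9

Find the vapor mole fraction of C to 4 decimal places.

y_C = 0.2577

Raoult's law: Kᵢ = Pᵢˢᵃᵗ/P = Pᵢˢᵃᵗ/328.2.
  K_A = 893.4/328.2 = 2.722121, K_B = 774.9/328.2 = 2.361060, K_C = 622.9/328.2 = 1.897928, K_D = 92.9/328.2 = 0.283059
Rachford–Rice: g(V/F) = Σ zᵢ(Kᵢ−1)/(1+V/F(Kᵢ−1)) = 0.
Feasibility: ΣzᵢKᵢ = 1.8399, Σzᵢ/Kᵢ = 1.1778 — both > 1, two phases present.
Newton–Raphson from V/F = 0.5:
  V/F = 0.5000: g = 0.33132, g' = -0.7803 → V/F = 0.9246
  V/F = 0.9246: g = -0.06162, g' = -1.3463 → V/F = 0.8788
  V/F = 0.8788: g = -0.00404, g' = -1.1783 → V/F = 0.8754
Converged at V/F = 0.8754.
Compositions from xᵢ = zᵢ/(1+V/F(Kᵢ−1)), yᵢ = Kᵢxᵢ:
  A: x = 0.0967, y = 0.2634
  B: x = 0.1259, y = 0.2974
  C: x = 0.1358, y = 0.2577
  D: x = 0.6415, y = 0.1816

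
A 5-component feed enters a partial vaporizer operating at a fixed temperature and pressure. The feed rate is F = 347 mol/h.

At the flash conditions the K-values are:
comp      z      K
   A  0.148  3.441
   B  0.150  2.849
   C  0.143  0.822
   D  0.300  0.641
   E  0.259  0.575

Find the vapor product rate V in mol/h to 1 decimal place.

V = 179.5 mol/h

Material balance + equilibrium reduce to Σ zᵢ(Kᵢ−1)/(1+ψ(Kᵢ−1)) = 0.
Check two-phase: ΣzᵢKᵢ = 1.395 > 1 and Σzᵢ/Kᵢ = 1.188 > 1, so g(0) = 0.395 > 0 and g(1) = -0.188 < 0.
Newton iteration, ψ⁰ = 0.63:
  ψ = 0.630: g = -0.0477, g' = -0.404 → ψ = 0.512
  ψ = 0.512: g = 0.0024, g' = -0.450 → ψ = 0.517
Converged at ψ = 0.517.
Then V = ψ·F = 0.5174·347 = 179.5 mol/h and L = F − V = 167.5 mol/h.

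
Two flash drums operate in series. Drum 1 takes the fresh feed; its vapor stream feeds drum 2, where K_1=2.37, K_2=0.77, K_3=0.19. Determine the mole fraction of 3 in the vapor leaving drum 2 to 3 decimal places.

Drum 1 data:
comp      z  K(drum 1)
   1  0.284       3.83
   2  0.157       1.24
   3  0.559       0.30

Drum 1:
Rachford–Rice: g(ψ₁) = Σ zᵢ(Kᵢ−1)/(1+ψ₁(Kᵢ−1)) = 0.
Feasibility: ΣzᵢKᵢ = 1.450, Σzᵢ/Kᵢ = 2.064 — both > 1, two phases present.
Iterate (Newton) starting at ψ₁ = 0.48:
  ψ₁ = 0.480: g = -0.2147, g' = -1.037 → ψ₁ = 0.273
  ψ₁ = 0.273: g = 0.0050, g' = -1.150 → ψ₁ = 0.277
Converged at ψ₁ = 0.277.
Drum-1 compositions:
  1: x = 0.159, y = 0.609
  2: x = 0.147, y = 0.183
  3: x = 0.694, y = 0.208
Drum-2 feed = drum-1 vapor: z₂ = (0.6094, 0.1825, 0.2081).
Drum 2:
Let ψ₂ = V/F and solve Σ zᵢ(Kᵢ−1)/(1+ψ₂(Kᵢ−1)) = 0.
g(0) = ΣzᵢKᵢ − 1 = 0.624 and g(1) = 1 − Σzᵢ/Kᵢ = -0.589, so a root lies in (0, 1).
Newton–Raphson from ψ₂ = 0.36:
  ψ₂ = 0.360: g = 0.2754, g' = -0.797 → ψ₂ = 0.706
  ψ₂ = 0.706: g = -0.0192, g' = -1.053 → ψ₂ = 0.688
  ψ₂ = 0.688: g = -0.0004, g' = -1.012 → ψ₂ = 0.687
Converged at ψ₂ = 0.687.
  1: x = 0.314, y = 0.744
  2: x = 0.217, y = 0.167
  3: x = 0.469, y = 0.089

y_3 (drum 2) = 0.089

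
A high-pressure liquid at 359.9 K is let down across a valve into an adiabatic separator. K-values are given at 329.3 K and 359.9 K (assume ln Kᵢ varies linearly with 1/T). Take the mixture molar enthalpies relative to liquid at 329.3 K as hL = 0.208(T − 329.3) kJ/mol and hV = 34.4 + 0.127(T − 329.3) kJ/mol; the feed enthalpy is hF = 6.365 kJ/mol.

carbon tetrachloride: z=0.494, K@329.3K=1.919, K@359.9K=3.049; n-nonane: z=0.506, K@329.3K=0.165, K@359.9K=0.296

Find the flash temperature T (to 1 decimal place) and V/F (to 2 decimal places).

Adiabatic flash: solve Rachford–Rice at each trial T, then check hF = ψ·hV(T) + (1−ψ)·hL(T).
  T = 329.3 K: K = (1.919, 0.165), RR gives ψ = 0.041, H_out = 1.411 kJ/mol
  T = 359.9 K: K = (3.049, 0.296), RR gives ψ = 0.455, H_out = 20.881 kJ/mol
  T = 344.6 K: K = (2.444, 0.224), RR gives ψ = 0.286, H_out = 12.668 kJ/mol
  T = 337.0 K: K = (2.173, 0.193), RR gives ψ = 0.181, H_out = 7.712 kJ/mol
  T = 333.1 K: K = (2.042, 0.178), RR gives ψ = 0.116, H_out = 4.735 kJ/mol
  T = 335.1 K: K = (2.109, 0.186), RR gives ψ = 0.150, H_out = 6.308 kJ/mol
Linear interpolation between T = 335.1 (H_out = 6.308) and T = 337.0 (H_out = 7.712) on hF = 6.365 gives T ≈ 335.2 K, at which ψ = 0.15.

T = 335.2 K, V/F = 0.15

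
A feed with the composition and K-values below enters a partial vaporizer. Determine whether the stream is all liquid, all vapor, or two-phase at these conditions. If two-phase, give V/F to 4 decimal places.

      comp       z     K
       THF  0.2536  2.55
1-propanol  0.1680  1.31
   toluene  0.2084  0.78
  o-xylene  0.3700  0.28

ΣzᵢKᵢ = 1.1329; Σzᵢ/Kᵢ = 1.8163.
Both exceed 1, so a two-phase solution exists.
Rachford–Rice: g(ψ) = Σ zᵢ(Kᵢ−1)/(1+ψ(Kᵢ−1)) = 0.
Iterate (Newton) starting at ψ = 0.5:
  ψ = 0.5000: g = -0.20122, g' = -0.6865 → ψ = 0.2069
  ψ = 0.2069: g = -0.01449, g' = -0.6395 → ψ = 0.1842
  ψ = 0.1842: g = 0.00010, g' = -0.6490 → ψ = 0.1844
Converged at ψ = 0.1844.

two-phase, V/F = 0.1844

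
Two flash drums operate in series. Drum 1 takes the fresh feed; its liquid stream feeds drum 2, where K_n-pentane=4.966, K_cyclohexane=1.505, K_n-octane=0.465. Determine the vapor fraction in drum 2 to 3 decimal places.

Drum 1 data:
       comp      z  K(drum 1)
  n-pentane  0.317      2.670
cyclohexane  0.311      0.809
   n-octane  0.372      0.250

Drum 1:
Let ψ₁ = V/F and solve Σ zᵢ(Kᵢ−1)/(1+ψ₁(Kᵢ−1)) = 0.
g(0) = ΣzᵢKᵢ − 1 = 0.191 and g(1) = 1 − Σzᵢ/Kᵢ = -0.991, so a root lies in (0, 1).
Iterate (Newton) starting at ψ₁ = 0.5:
  ψ₁ = 0.500: g = -0.2236, g' = -0.812 → ψ₁ = 0.225
  ψ₁ = 0.225: g = -0.0127, g' = -0.783 → ψ₁ = 0.209
Converged at ψ₁ = 0.209.
Drum-1 compositions:
  n-pentane: x = 0.235, y = 0.628
  cyclohexane: x = 0.324, y = 0.262
  n-octane: x = 0.441, y = 0.110
Drum-2 feed = drum-1 liquid: z₂ = (0.2351, 0.3239, 0.4410).
Drum 2:
Newton–Raphson from ψ₂ = 0.52:
  ψ₂ = 0.520: g = 0.1072, g' = -0.688 → ψ₂ = 0.676
  ψ₂ = 0.676: g = 0.0059, g' = -0.629 → ψ₂ = 0.685
Converged at ψ₂ = 0.685.
  n-pentane: x = 0.063, y = 0.314
  cyclohexane: x = 0.241, y = 0.362
  n-octane: x = 0.696, y = 0.324

V/F (drum 2) = 0.685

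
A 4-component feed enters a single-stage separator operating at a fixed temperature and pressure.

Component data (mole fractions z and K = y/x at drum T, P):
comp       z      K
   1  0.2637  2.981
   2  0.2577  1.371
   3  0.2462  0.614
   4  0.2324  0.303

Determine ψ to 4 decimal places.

Newton–Raphson from ψ = 0.5:
  ψ = 0.5000: g = -0.02330, g' = -0.6087 → ψ = 0.4617
Converged at ψ = 0.4617.

ψ = 0.4617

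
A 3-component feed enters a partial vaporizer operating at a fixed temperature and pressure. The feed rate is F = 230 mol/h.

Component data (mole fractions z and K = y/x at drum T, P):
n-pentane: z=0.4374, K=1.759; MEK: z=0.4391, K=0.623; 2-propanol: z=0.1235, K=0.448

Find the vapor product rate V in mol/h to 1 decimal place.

Rachford–Rice: g(V/F) = Σ zᵢ(Kᵢ−1)/(1+V/F(Kᵢ−1)) = 0.
Check two-phase: ΣzᵢKᵢ = 1.0983 > 1 and Σzᵢ/Kᵢ = 1.2291 > 1, so g(0) = 0.0983 > 0 and g(1) = -0.2291 < 0.
Newton–Raphson from V/F = 0.45:
  V/F = 0.4500: g = -0.04260, g' = -0.2971 → V/F = 0.3066
  V/F = 0.3066: g = 0.00007, g' = -0.3001 → V/F = 0.3069
Converged at V/F = 0.3069.
Then V = V/F·F = 0.3069·230 = 70.6 mol/h and L = F − V = 159.4 mol/h.

V = 70.6 mol/h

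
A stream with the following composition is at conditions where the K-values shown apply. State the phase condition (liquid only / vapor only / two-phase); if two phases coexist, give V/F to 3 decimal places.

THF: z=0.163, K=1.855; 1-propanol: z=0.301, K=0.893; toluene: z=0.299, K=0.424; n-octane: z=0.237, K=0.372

liquid only

ΣzᵢKᵢ = 0.786; Σzᵢ/Kᵢ = 1.767.
Since ΣzᵢKᵢ < 1 the mixture is below its bubble point — single liquid phase.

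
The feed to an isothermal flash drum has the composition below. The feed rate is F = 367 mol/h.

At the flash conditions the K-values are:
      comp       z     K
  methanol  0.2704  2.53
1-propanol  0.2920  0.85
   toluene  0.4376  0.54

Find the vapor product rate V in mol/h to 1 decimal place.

Rachford–Rice: g(ψ) = Σ zᵢ(Kᵢ−1)/(1+ψ(Kᵢ−1)) = 0.
g(0) = ΣzᵢKᵢ − 1 = 0.1686 and g(1) = 1 − Σzᵢ/Kᵢ = -0.2608, so a root lies in (0, 1).
Newton iteration, ψ⁰ = 0.5:
  ψ = 0.5000: g = -0.07438, g' = -0.3670 → ψ = 0.2974
  ψ = 0.2974: g = 0.00531, g' = -0.4305 → ψ = 0.3097
  ψ = 0.3097: g = 0.00004, g' = -0.4245 → ψ = 0.3098
Converged at ψ = 0.3098.
Then V = ψ·F = 0.3098·367 = 113.7 mol/h and L = F − V = 253.3 mol/h.

V = 113.7 mol/h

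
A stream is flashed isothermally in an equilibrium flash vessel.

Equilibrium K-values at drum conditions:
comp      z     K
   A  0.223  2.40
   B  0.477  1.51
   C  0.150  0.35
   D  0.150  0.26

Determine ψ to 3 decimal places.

Let ψ = V/F and solve Σ zᵢ(Kᵢ−1)/(1+ψ(Kᵢ−1)) = 0.
Feasibility: ΣzᵢKᵢ = 1.347, Σzᵢ/Kᵢ = 1.414 — both > 1, two phases present.
Newton iteration, ψ⁰ = 0.5:
  ψ = 0.500: g = 0.0569, g' = -0.576 → ψ = 0.599
  ψ = 0.599: g = -0.0027, g' = -0.637 → ψ = 0.594
Converged at ψ = 0.594.

ψ = 0.594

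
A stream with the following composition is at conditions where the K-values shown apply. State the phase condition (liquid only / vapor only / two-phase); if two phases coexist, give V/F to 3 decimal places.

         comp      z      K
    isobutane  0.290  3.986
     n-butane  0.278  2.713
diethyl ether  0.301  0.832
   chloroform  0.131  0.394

vapor only

ΣzᵢKᵢ = 2.212; Σzᵢ/Kᵢ = 0.869.
Since Σzᵢ/Kᵢ < 1 the mixture is above its dew point — single vapor phase.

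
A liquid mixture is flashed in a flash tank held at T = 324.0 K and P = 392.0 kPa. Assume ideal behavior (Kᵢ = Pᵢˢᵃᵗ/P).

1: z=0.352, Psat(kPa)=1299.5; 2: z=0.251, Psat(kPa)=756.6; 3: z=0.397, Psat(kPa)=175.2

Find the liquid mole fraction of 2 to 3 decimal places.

x_2 = 0.141

Raoult's law: Kᵢ = Pᵢˢᵃᵗ/P = Pᵢˢᵃᵗ/392.0.
  K_1 = 1299.5/392.0 = 3.31505, K_2 = 756.6/392.0 = 1.93010, K_3 = 175.2/392.0 = 0.44694
Newton iteration, ψ⁰ = 0.69:
  ψ = 0.690: g = 0.1009, g' = -0.678 → ψ = 0.839
  ψ = 0.839: g = -0.0015, g' = -0.709 → ψ = 0.837
Converged at ψ = 0.837.
Compositions from xᵢ = zᵢ/(1+ψ(Kᵢ−1)), yᵢ = Kᵢxᵢ:
  1: x = 0.120, y = 0.397
  2: x = 0.141, y = 0.272
  3: x = 0.739, y = 0.330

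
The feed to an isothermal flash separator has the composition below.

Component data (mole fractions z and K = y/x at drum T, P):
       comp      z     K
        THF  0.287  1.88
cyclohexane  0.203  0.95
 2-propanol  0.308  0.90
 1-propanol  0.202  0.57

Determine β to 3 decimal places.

β = 0.630

Let β = V/F and solve Σ zᵢ(Kᵢ−1)/(1+β(Kᵢ−1)) = 0.
Check two-phase: ΣzᵢKᵢ = 1.125 > 1 and Σzᵢ/Kᵢ = 1.063 > 1, so g(0) = 0.125 > 0 and g(1) = -0.063 < 0.
Newton–Raphson from β = 0.57:
  β = 0.570: g = 0.0100, g' = -0.168 → β = 0.630
Converged at β = 0.630.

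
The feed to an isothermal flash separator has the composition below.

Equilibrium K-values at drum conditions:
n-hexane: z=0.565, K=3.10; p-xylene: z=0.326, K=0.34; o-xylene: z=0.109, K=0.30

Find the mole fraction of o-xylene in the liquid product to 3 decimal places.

Let ψ = V/F and solve Σ zᵢ(Kᵢ−1)/(1+ψ(Kᵢ−1)) = 0.
g(0) = ΣzᵢKᵢ − 1 = 0.895 and g(1) = 1 − Σzᵢ/Kᵢ = -0.504, so a root lies in (0, 1).
Newton iteration, ψ⁰ = 0.5:
  ψ = 0.500: g = 0.1403, g' = -1.036 → ψ = 0.635
  ψ = 0.635: g = 0.0003, g' = -1.052 → ψ = 0.636
Converged at ψ = 0.636.
Compositions from xᵢ = zᵢ/(1+ψ(Kᵢ−1)), yᵢ = Kᵢxᵢ:
  n-hexane: x = 0.242, y = 0.750
  p-xylene: x = 0.562, y = 0.191
  o-xylene: x = 0.196, y = 0.059

x_o-xylene = 0.196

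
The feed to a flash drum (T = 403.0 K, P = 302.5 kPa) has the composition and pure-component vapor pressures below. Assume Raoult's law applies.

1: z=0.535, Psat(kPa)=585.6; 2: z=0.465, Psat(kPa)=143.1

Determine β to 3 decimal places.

Raoult's law: Kᵢ = Pᵢˢᵃᵗ/P = Pᵢˢᵃᵗ/302.5.
  K_1 = 585.6/302.5 = 1.93587, K_2 = 143.1/302.5 = 0.47306
Let β = V/F and solve Σ zᵢ(Kᵢ−1)/(1+β(Kᵢ−1)) = 0.
g(0) = ΣzᵢKᵢ − 1 = 0.256 and g(1) = 1 − Σzᵢ/Kᵢ = -0.259, so a root lies in (0, 1).
Newton iteration, β⁰ = 0.48:
  β = 0.480: g = 0.0175, g' = -0.454 → β = 0.519
  β = 0.519: g = -0.0000, g' = -0.457 → β = 0.518
Converged at β = 0.518.

β = 0.518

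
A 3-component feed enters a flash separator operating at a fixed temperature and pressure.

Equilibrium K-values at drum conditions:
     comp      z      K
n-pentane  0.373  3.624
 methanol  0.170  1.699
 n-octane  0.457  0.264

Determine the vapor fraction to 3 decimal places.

Material balance + equilibrium reduce to Σ zᵢ(Kᵢ−1)/(1+ψ(Kᵢ−1)) = 0.
Feasibility: ΣzᵢKᵢ = 1.761, Σzᵢ/Kᵢ = 1.934 — both > 1, two phases present.
Iterate (Newton) starting at ψ = 0.5:
  ψ = 0.500: g = -0.0208, g' = -1.146 → ψ = 0.482
Converged at ψ = 0.482.

ψ = 0.482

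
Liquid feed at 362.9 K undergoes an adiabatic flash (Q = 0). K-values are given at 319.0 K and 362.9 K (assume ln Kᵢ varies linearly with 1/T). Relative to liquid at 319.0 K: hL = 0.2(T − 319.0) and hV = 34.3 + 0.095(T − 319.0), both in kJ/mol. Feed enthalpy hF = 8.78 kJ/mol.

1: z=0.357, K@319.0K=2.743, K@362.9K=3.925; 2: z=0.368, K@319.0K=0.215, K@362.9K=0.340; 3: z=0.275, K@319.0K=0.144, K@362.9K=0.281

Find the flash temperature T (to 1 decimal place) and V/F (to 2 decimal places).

Adiabatic flash: solve Rachford–Rice at each trial T, then check hF = ψ·hV(T) + (1−ψ)·hL(T).
  T = 319.0 K: K = (2.743, 0.215, 0.144), RR gives ψ = 0.069, H_out = 2.363 kJ/mol
  T = 362.9 K: K = (3.925, 0.340, 0.281), RR gives ψ = 0.301, H_out = 17.714 kJ/mol
  T = 340.9 K: K = (3.318, 0.274, 0.205), RR gives ψ = 0.195, H_out = 10.625 kJ/mol
  T = 329.9 K: K = (3.025, 0.244, 0.173), RR gives ψ = 0.136, H_out = 6.696 kJ/mol
  T = 335.4 K: K = (3.170, 0.259, 0.189), RR gives ψ = 0.167, H_out = 8.705 kJ/mol
  T = 338.1 K: K = (3.243, 0.266, 0.197), RR gives ψ = 0.181, H_out = 9.657 kJ/mol
  T = 336.8 K: K = (3.208, 0.263, 0.193), RR gives ψ = 0.174, H_out = 9.201 kJ/mol
Linear interpolation between T = 335.4 (H_out = 8.705) and T = 336.8 (H_out = 9.201) on hF = 8.78 gives T ≈ 335.6 K, at which ψ = 0.17.

T = 335.6 K, V/F = 0.17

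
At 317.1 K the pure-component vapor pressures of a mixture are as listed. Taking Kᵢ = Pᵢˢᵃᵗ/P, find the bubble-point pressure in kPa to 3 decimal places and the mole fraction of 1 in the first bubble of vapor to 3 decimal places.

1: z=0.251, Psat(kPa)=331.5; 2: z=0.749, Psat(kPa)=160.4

Pbub = 203.346 kPa, y_1 = 0.409

At the bubble point ψ → 0, so ΣzᵢKᵢ = 1 with Kᵢ = Pᵢˢᵃᵗ/P ⇒ P = ΣzᵢPᵢˢᵃᵗ.
P = 0.251·331.5 + 0.749·160.4 = 203.346 kPa
yᵢ = zᵢPᵢˢᵃᵗ/P ⇒ y_1 = 0.251·331.5/203.346 = 0.409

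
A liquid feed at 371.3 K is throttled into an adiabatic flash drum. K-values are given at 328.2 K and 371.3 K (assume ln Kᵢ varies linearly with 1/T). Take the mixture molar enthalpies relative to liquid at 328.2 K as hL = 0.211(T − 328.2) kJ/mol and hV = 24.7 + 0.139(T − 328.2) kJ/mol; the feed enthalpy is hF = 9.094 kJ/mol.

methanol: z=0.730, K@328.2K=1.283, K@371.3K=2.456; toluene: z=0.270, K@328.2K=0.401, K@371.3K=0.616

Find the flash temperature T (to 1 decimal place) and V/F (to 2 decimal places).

T = 329.4 K, V/F = 0.36

Adiabatic flash: solve Rachford–Rice at each trial T, then check hF = ψ·hV(T) + (1−ψ)·hL(T).
  T = 328.2 K: K = (1.283, 0.401), RR gives ψ = 0.265, H_out = 6.536 kJ/mol
  T = 371.3 K: K = (2.456, 0.616), RR gives ψ = 1.000, H_out = 30.691 kJ/mol
  T = 349.8 K: K = (1.812, 0.504), RR gives ψ = 1.000, H_out = 27.702 kJ/mol
  T = 339.0 K: K = (1.533, 0.451), RR gives ψ = 0.824, H_out = 21.985 kJ/mol
  T = 333.6 K: K = (1.405, 0.426), RR gives ψ = 0.604, H_out = 15.820 kJ/mol
  T = 330.9 K: K = (1.343, 0.413), RR gives ψ = 0.457, H_out = 11.765 kJ/mol
  T = 329.5 K: K = (1.312, 0.407), RR gives ψ = 0.364, H_out = 9.241 kJ/mol
Linear interpolation between T = 328.2 (H_out = 6.536) and T = 329.5 (H_out = 9.241) on hF = 9.094 gives T ≈ 329.4 K, at which ψ = 0.36.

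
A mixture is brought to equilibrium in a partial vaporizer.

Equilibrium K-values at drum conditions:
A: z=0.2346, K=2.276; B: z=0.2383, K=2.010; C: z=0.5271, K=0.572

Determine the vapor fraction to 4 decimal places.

Material balance + equilibrium reduce to Σ zᵢ(Kᵢ−1)/(1+ψ(Kᵢ−1)) = 0.
g(0) = ΣzᵢKᵢ − 1 = 0.3144 and g(1) = 1 − Σzᵢ/Kᵢ = -0.1431, so a root lies in (0, 1).
Newton iteration, ψ⁰ = 0.5:
  ψ = 0.5000: g = 0.05565, g' = -0.4060 → ψ = 0.6371
  ψ = 0.6371: g = 0.00139, g' = -0.3887 → ψ = 0.6407
Converged at ψ = 0.6407.

ψ = 0.6407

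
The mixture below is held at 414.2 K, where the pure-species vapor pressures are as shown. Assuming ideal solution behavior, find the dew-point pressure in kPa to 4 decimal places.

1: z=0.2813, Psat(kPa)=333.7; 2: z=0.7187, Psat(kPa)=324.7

At the dew point ψ → 1, so Σzᵢ/Kᵢ = 1 with Kᵢ = Pᵢˢᵃᵗ/P ⇒ 1/P = Σzᵢ/Pᵢˢᵃᵗ.
1/P = 0.2813/333.7 + 0.7187/324.7 = 0.0030564 ⇒ P = 327.1823 kPa

Pdew = 327.1823 kPa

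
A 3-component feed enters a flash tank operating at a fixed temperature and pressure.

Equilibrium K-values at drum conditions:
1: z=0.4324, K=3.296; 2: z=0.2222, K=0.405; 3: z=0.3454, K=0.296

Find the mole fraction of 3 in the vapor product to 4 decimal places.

Let ψ = V/F and solve Σ zᵢ(Kᵢ−1)/(1+ψ(Kᵢ−1)) = 0.
g(0) = ΣzᵢKᵢ − 1 = 0.6174 and g(1) = 1 − Σzᵢ/Kᵢ = -0.8467, so a root lies in (0, 1).
Iterate (Newton) starting at ψ = 0.4:
  ψ = 0.4000: g = 0.00553, g' = -1.0865 → ψ = 0.4051
Converged at ψ = 0.4051.
Compositions from xᵢ = zᵢ/(1+ψ(Kᵢ−1)), yᵢ = Kᵢxᵢ:
  1: x = 0.2240, y = 0.7384
  2: x = 0.2928, y = 0.1186
  3: x = 0.4832, y = 0.1430

y_3 = 0.1430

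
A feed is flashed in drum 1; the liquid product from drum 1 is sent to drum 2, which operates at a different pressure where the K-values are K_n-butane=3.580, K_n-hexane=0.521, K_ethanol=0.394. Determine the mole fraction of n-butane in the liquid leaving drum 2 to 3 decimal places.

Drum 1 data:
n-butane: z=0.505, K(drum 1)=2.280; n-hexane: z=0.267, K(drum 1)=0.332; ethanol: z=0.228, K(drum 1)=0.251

Drum 1:
Rachford–Rice: g(ψ₁) = Σ zᵢ(Kᵢ−1)/(1+ψ₁(Kᵢ−1)) = 0.
Feasibility: ΣzᵢKᵢ = 1.297, Σzᵢ/Kᵢ = 1.934 — both > 1, two phases present.
Iterate (Newton) starting at ψ₁ = 0.5:
  ψ₁ = 0.500: g = -0.1467, g' = -0.903 → ψ₁ = 0.338
  ψ₁ = 0.338: g = -0.0075, g' = -0.831 → ψ₁ = 0.329
Converged at ψ₁ = 0.329.
Drum-1 compositions:
  n-butane: x = 0.355, y = 0.811
  n-hexane: x = 0.342, y = 0.114
  ethanol: x = 0.302, y = 0.076
Drum-2 feed = drum-1 liquid: z₂ = (0.3555, 0.3421, 0.3024).
Drum 2:
Let ψ₂ = V/F and solve Σ zᵢ(Kᵢ−1)/(1+ψ₂(Kᵢ−1)) = 0.
Check two-phase: ΣzᵢKᵢ = 1.570 > 1 and Σzᵢ/Kᵢ = 1.523 > 1, so g(0) = 0.570 > 0 and g(1) = -0.523 < 0.
Iterate (Newton) starting at ψ₂ = 0.41:
  ψ₂ = 0.410: g = -0.0021, g' = -0.877 → ψ₂ = 0.408
Converged at ψ₂ = 0.408.
  n-butane: x = 0.173, y = 0.620
  n-hexane: x = 0.425, y = 0.221
  ethanol: x = 0.402, y = 0.158

x_n-butane (drum 2) = 0.173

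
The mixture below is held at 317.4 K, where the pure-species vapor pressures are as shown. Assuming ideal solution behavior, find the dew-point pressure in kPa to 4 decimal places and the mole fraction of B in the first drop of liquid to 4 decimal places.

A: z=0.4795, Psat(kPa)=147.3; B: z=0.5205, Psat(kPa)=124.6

Pdew = 134.5419 kPa, x_B = 0.5620

At the dew point ψ → 1, so Σzᵢ/Kᵢ = 1 with Kᵢ = Pᵢˢᵃᵗ/P ⇒ 1/P = Σzᵢ/Pᵢˢᵃᵗ.
1/P = 0.4795/147.3 + 0.5205/124.6 = 0.0074326 ⇒ P = 134.5419 kPa
xᵢ = zᵢP/Pᵢˢᵃᵗ ⇒ x_B = 0.5205·134.5419/124.6 = 0.5620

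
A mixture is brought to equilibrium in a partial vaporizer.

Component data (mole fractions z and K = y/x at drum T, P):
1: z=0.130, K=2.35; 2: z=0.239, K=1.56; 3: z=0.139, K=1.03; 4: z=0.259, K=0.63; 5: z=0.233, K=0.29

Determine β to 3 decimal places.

Material balance + equilibrium reduce to Σ zᵢ(Kᵢ−1)/(1+β(Kᵢ−1)) = 0.
Feasibility: ΣzᵢKᵢ = 1.052, Σzᵢ/Kᵢ = 1.558 — both > 1, two phases present.
Newton iteration, β⁰ = 0.5:
  β = 0.500: g = -0.1606, g' = -0.466 → β = 0.155
  β = 0.155: g = -0.0153, g' = -0.414 → β = 0.118
  β = 0.118: g = 0.0001, g' = -0.421 → β = 0.119
Converged at β = 0.119.

β = 0.119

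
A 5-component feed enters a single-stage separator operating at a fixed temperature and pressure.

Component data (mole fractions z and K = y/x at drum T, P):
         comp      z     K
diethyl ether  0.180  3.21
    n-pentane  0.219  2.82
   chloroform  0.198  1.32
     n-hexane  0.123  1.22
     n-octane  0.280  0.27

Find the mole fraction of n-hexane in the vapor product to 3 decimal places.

Iterate (Newton) starting at β = 0.5:
  β = 0.500: g = 0.1548, g' = -0.787 → β = 0.697
  β = 0.697: g = -0.0082, g' = -0.913 → β = 0.688
Converged at β = 0.688.
Compositions from xᵢ = zᵢ/(1+β(Kᵢ−1)), yᵢ = Kᵢxᵢ:
  diethyl ether: x = 0.071, y = 0.229
  n-pentane: x = 0.097, y = 0.274
  chloroform: x = 0.162, y = 0.214
  n-hexane: x = 0.107, y = 0.130
  n-octane: x = 0.562, y = 0.152

y_n-hexane = 0.130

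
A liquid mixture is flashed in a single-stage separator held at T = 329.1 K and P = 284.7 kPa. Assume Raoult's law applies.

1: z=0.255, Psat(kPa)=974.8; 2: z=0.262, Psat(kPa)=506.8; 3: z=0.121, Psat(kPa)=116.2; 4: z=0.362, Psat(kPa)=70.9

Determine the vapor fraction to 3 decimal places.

Raoult's law: Kᵢ = Pᵢˢᵃᵗ/P = Pᵢˢᵃᵗ/284.7.
  K_1 = 974.8/284.7 = 3.42396, K_2 = 506.8/284.7 = 1.78012, K_3 = 116.2/284.7 = 0.40815, K_4 = 70.9/284.7 = 0.24903
Let ψ = V/F and solve Σ zᵢ(Kᵢ−1)/(1+ψ(Kᵢ−1)) = 0.
g(0) = ΣzᵢKᵢ − 1 = 0.479 and g(1) = 1 − Σzᵢ/Kᵢ = -0.972, so a root lies in (0, 1).
Newton–Raphson from ψ = 0.32:
  ψ = 0.320: g = 0.0655, g' = -0.996 → ψ = 0.386
  ψ = 0.386: g = 0.0010, g' = -0.970 → ψ = 0.387
Converged at ψ = 0.387.

ψ = 0.387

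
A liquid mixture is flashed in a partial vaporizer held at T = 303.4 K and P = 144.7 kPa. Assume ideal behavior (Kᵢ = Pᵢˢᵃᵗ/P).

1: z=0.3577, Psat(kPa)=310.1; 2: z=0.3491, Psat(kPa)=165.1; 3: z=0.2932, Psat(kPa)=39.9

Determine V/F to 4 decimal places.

Raoult's law: Kᵢ = Pᵢˢᵃᵗ/P = Pᵢˢᵃᵗ/144.7.
  K_1 = 310.1/144.7 = 2.143055, K_2 = 165.1/144.7 = 1.140981, K_3 = 39.9/144.7 = 0.275743
Newton iteration, V/F⁰ = 0.5:
  V/F = 0.5000: g = -0.02676, g' = -0.5733 → V/F = 0.4533
  V/F = 0.4533: g = -0.00058, g' = -0.5498 → V/F = 0.4523
Converged at V/F = 0.4523.

V/F = 0.4523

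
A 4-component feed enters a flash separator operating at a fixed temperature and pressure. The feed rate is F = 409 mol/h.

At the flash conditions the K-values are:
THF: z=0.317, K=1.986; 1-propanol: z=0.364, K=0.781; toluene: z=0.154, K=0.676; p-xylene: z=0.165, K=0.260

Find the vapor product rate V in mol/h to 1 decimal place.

Let β = V/F and solve Σ zᵢ(Kᵢ−1)/(1+β(Kᵢ−1)) = 0.
g(0) = ΣzᵢKᵢ − 1 = 0.061 and g(1) = 1 − Σzᵢ/Kᵢ = -0.488, so a root lies in (0, 1).
Newton–Raphson from β = 0.4:
  β = 0.400: g = -0.0940, g' = -0.383 → β = 0.155
  β = 0.155: g = -0.0017, g' = -0.384 → β = 0.150
Converged at β = 0.150.
Then V = β·F = 0.1502·409 = 61.4 mol/h and L = F − V = 347.6 mol/h.

V = 61.4 mol/h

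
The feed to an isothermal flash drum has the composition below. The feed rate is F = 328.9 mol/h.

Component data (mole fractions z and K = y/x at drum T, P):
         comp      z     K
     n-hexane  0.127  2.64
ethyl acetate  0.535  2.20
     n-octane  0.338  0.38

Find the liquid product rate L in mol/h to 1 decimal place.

Material balance + equilibrium reduce to Σ zᵢ(Kᵢ−1)/(1+ψ(Kᵢ−1)) = 0.
Feasibility: ΣzᵢKᵢ = 1.641, Σzᵢ/Kᵢ = 1.181 — both > 1, two phases present.
Newton–Raphson from ψ = 0.5:
  ψ = 0.500: g = 0.2120, g' = -0.677 → ψ = 0.813
  ψ = 0.813: g = -0.0084, g' = -0.789 → ψ = 0.802
Converged at ψ = 0.802.
Then V = ψ·F = 0.8024·328.9 = 263.9 mol/h and L = F − V = 65.0 mol/h.

L = 65.0 mol/h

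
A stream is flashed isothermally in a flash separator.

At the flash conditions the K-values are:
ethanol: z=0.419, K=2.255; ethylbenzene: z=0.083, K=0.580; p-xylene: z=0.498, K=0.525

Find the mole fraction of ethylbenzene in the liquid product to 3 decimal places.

Let β = V/F and solve Σ zᵢ(Kᵢ−1)/(1+β(Kᵢ−1)) = 0.
Check two-phase: ΣzᵢKᵢ = 1.254 > 1 and Σzᵢ/Kᵢ = 1.277 > 1, so g(0) = 0.254 > 0 and g(1) = -0.277 < 0.
Newton–Raphson from β = 0.5:
  β = 0.500: g = -0.0313, g' = -0.466 → β = 0.433
  β = 0.433: g = 0.0003, g' = -0.477 → β = 0.434
Converged at β = 0.434.
Compositions from xᵢ = zᵢ/(1+β(Kᵢ−1)), yᵢ = Kᵢxᵢ:
  ethanol: x = 0.271, y = 0.612
  ethylbenzene: x = 0.101, y = 0.059
  p-xylene: x = 0.627, y = 0.329

x_ethylbenzene = 0.101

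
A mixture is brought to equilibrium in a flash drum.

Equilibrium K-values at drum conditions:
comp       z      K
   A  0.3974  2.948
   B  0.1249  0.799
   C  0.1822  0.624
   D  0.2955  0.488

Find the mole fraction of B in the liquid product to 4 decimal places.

Rachford–Rice: g(β) = Σ zᵢ(Kᵢ−1)/(1+β(Kᵢ−1)) = 0.
Feasibility: ΣzᵢKᵢ = 1.5292, Σzᵢ/Kᵢ = 1.1886 — both > 1, two phases present.
Iterate (Newton) starting at β = 0.66:
  β = 0.6600: g = -0.00989, g' = -0.5176 → β = 0.6409
  β = 0.6409: g = 0.00003, g' = -0.5213 → β = 0.6410
Converged at β = 0.6410.
Compositions from xᵢ = zᵢ/(1+β(Kᵢ−1)), yᵢ = Kᵢxᵢ:
  A: x = 0.1767, y = 0.5210
  B: x = 0.1434, y = 0.1146
  C: x = 0.2401, y = 0.1498
  D: x = 0.4398, y = 0.2146

x_B = 0.1434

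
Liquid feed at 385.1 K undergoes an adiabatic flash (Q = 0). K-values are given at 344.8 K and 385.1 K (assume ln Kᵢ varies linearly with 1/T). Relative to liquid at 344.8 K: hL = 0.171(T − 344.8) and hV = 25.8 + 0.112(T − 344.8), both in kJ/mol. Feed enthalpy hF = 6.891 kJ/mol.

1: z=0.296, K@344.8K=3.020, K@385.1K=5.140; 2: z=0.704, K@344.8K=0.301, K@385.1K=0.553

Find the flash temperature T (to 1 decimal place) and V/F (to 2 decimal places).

Adiabatic flash: solve Rachford–Rice at each trial T, then check hF = ψ·hV(T) + (1−ψ)·hL(T).
  T = 344.8 K: K = (3.020, 0.301), RR gives ψ = 0.075, H_out = 1.934 kJ/mol
  T = 385.1 K: K = (5.140, 0.553), RR gives ψ = 0.492, H_out = 18.418 kJ/mol
  T = 365.0 K: K = (4.001, 0.415), RR gives ψ = 0.272, H_out = 10.137 kJ/mol
  T = 354.9 K: K = (3.490, 0.355), RR gives ψ = 0.176, H_out = 6.170 kJ/mol
  T = 359.9 K: K = (3.738, 0.384), RR gives ψ = 0.223, H_out = 8.148 kJ/mol
  T = 357.4 K: K = (3.613, 0.369), RR gives ψ = 0.200, H_out = 7.165 kJ/mol
  T = 356.1 K: K = (3.548, 0.362), RR gives ψ = 0.188, H_out = 6.649 kJ/mol
Linear interpolation between T = 356.1 (H_out = 6.649) and T = 357.4 (H_out = 7.165) on hF = 6.891 gives T ≈ 356.7 K, at which ψ = 0.19.

T = 356.7 K, V/F = 0.19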